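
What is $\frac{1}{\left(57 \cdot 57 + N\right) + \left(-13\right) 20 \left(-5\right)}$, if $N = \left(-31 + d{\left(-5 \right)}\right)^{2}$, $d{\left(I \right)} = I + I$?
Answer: $\frac{1}{6230} \approx 0.00016051$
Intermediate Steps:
$d{\left(I \right)} = 2 I$
$N = 1681$ ($N = \left(-31 + 2 \left(-5\right)\right)^{2} = \left(-31 - 10\right)^{2} = \left(-41\right)^{2} = 1681$)
$\frac{1}{\left(57 \cdot 57 + N\right) + \left(-13\right) 20 \left(-5\right)} = \frac{1}{\left(57 \cdot 57 + 1681\right) + \left(-13\right) 20 \left(-5\right)} = \frac{1}{\left(3249 + 1681\right) - -1300} = \frac{1}{4930 + 1300} = \frac{1}{6230}$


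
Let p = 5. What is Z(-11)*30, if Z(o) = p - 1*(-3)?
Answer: 240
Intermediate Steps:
Z(o) = 8 (Z(o) = 5 - 1*(-3) = 5 + 3 = 8)
Z(-11)*30 = 8*30 = 240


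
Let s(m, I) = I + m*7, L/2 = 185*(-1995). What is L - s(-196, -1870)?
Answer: -734908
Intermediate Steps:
L = -738150 (L = 2*(185*(-1995)) = 2*(-369075) = -738150)
s(m, I) = I + 7*m
L - s(-196, -1870) = -738150 - (-1870 + 7*(-196)) = -738150 - (-1870 - 1372) = -738150 - 1*(-3242) = -738150 + 3242 = -734908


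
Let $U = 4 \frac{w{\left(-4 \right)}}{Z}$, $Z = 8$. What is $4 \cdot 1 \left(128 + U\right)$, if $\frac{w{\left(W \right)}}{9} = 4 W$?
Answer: $224$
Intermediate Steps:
$w{\left(W \right)} = 36 W$ ($w{\left(W \right)} = 9 \cdot 4 W = 36 W$)
$U = -72$ ($U = 4 \frac{36 \left(-4\right)}{8} = 4 \left(\left(-144\right) \frac{1}{8}\right) = 4 \left(-18\right) = -72$)
$4 \cdot 1 \left(128 + U\right) = 4 \cdot 1 \left(128 - 72\right) = 4 \cdot 56 = 224$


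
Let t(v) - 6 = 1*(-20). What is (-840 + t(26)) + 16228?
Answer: 15374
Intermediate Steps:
t(v) = -14 (t(v) = 6 + 1*(-20) = 6 - 20 = -14)
(-840 + t(26)) + 16228 = (-840 - 14) + 16228 = -854 + 16228 = 15374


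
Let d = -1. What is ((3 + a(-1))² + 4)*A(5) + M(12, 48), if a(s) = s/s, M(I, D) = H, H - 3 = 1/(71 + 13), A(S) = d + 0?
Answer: -1427/84 ≈ -16.988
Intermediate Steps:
A(S) = -1 (A(S) = -1 + 0 = -1)
H = 253/84 (H = 3 + 1/(71 + 13) = 3 + 1/84 = 253/84 ≈ 3.0119)
M(I, D) = 253/84
a(s) = 1
((3 + a(-1))² + 4)*A(5) + M(12, 48) = ((3 + 1)² + 4)*(-1) + 253/84 = (4² + 4)*(-1) + 253/84 = (16 + 4)*(-1) + 253/84 = 20*(-1) + 253/84 = -20 + 253/84 = -1427/84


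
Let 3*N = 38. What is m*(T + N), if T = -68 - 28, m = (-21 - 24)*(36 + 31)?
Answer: 251250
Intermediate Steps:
N = 38/3 (N = (⅓)*38 = 38/3 ≈ 12.667)
m = -3015 (m = -45*67 = -3015)
T = -96
m*(T + N) = -3015*(-96 + 38/3) = -3015*(-250/3) = 251250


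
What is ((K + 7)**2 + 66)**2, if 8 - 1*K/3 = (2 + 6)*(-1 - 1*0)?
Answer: 9554281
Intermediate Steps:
K = 48 (K = 24 - 3*(2 + 6)*(-1 - 1*0) = 24 - 24*(-1 + 0) = 24 - 24*(-1) = 24 - 3*(-8) = 24 + 24 = 48)
((K + 7)**2 + 66)**2 = ((48 + 7)**2 + 66)**2 = (55**2 + 66)**2 = (3025 + 66)**2 = 3091**2 = 9554281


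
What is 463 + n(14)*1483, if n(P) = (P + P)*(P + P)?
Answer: 1163135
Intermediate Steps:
n(P) = 4*P² (n(P) = (2*P)*(2*P) = 4*P²)
463 + n(14)*1483 = 463 + (4*14²)*1483 = 463 + (4*196)*1483 = 463 + 784*1483 = 463 + 1162672 = 1163135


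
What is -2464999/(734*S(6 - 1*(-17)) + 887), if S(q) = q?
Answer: -2464999/17769 ≈ -138.72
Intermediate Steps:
-2464999/(734*S(6 - 1*(-17)) + 887) = -2464999/(734*(6 - 1*(-17)) + 887) = -2464999/(734*(6 + 17) + 887) = -2464999/(734*23 + 887) = -2464999/(16882 + 887) = -2464999/17769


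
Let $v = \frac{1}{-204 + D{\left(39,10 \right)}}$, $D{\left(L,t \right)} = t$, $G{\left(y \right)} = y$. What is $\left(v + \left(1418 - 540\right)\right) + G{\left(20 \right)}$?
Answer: $\frac{174211}{194} \approx 898.0$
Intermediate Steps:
$v = - \frac{1}{194}$ ($v = \frac{1}{-204 + 10} = \frac{1}{-194} = - \frac{1}{194} \approx -0.0051546$)
$\left(v + \left(1418 - 540\right)\right) + G{\left(20 \right)} = \left(- \frac{1}{194} + \left(1418 - 540\right)\right) + 20 = \left(- \frac{1}{194} + 878\right) + 20 = \frac{170331}{194} + 20 = \frac{174211}{194}$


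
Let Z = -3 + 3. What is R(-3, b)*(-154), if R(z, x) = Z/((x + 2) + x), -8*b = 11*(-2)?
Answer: 0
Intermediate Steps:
Z = 0
b = 11/4 (b = -11*(-2)/8 = -⅛*(-22) = 11/4 ≈ 2.7500)
R(z, x) = 0 (R(z, x) = 0/((x + 2) + x) = 0/((2 + x) + x) = 0/(2 + 2*x) = 0)
R(-3, b)*(-154) = 0*(-154) = 0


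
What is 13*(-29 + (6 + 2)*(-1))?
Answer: -481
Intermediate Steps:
13*(-29 + (6 + 2)*(-1)) = 13*(-29 + 8*(-1)) = 13*(-29 - 8) = 13*(-37) = -481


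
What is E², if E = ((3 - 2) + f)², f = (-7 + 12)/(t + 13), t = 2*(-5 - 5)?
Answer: 16/2401 ≈ 0.0066639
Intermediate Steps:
t = -20 (t = 2*(-10) = -20)
f = -5/7 (f = (-7 + 12)/(-20 + 13) = 5/(-7) = 5*(-⅐) = -5/7 ≈ -0.71429)
E = 4/49 (E = ((3 - 2) - 5/7)² = (1 - 5/7)² = (2/7)² = 4/49 ≈ 0.081633)
E² = (4/49)² = 16/2401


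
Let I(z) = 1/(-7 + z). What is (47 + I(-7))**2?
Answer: 431649/196 ≈ 2202.3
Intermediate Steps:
(47 + I(-7))**2 = (47 + 1/(-7 - 7))**2 = (47 + 1/(-14))**2 = (47 - 1/14)**2 = (657/14)**2 = 431649/196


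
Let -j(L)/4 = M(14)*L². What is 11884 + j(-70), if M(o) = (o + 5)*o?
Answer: -5201716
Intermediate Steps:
M(o) = o*(5 + o) (M(o) = (5 + o)*o = o*(5 + o))
j(L) = -1064*L² (j(L) = -4*14*(5 + 14)*L² = -4*14*19*L² = -1064*L²)
11884 + j(-70) = 11884 - 1064*(-70)² = 11884 - 1064*4900 = 11884 - 5213600 = -5201716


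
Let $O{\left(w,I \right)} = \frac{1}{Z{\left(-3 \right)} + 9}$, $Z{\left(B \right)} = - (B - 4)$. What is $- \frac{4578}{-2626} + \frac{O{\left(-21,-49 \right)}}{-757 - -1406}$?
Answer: $\frac{23770289}{13634192} \approx 1.7434$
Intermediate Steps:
$Z{\left(B \right)} = 4 - B$ ($Z{\left(B \right)} = - (B - 4) = - (-4 + B) = 4 - B$)
$O{\left(w,I \right)} = \frac{1}{16}$ ($O{\left(w,I \right)} = \frac{1}{\left(4 - -3\right) + 9} = \frac{1}{\left(4 + 3\right) + 9} = \frac{1}{7 + 9} = \frac{1}{16}$)
$- \frac{4578}{-2626} + \frac{O{\left(-21,-49 \right)}}{-757 - -1406} = - \frac{4578}{-2626} + \frac{1}{16 \left(-757 - -1406\right)} = \left(-4578\right) \left(- \frac{1}{2626}\right) + \frac{1}{16 \left(-757 + 1406\right)} = \frac{2289}{1313} + \frac{1}{16 \cdot 649} = \frac{2289}{1313} + \frac{1}{16} \cdot \frac{1}{649} = \frac{2289}{1313} + \frac{1}{10384} = \frac{23770289}{13634192}$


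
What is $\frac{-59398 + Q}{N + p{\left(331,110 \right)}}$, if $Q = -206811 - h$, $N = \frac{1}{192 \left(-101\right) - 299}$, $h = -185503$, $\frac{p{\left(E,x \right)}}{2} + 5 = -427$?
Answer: $\frac{1589181846}{17013025} \approx 93.41$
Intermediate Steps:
$p{\left(E,x \right)} = -864$ ($p{\left(E,x \right)} = -10 + 2 \left(-427\right) = -10 - 854 = -864$)
$N = - \frac{1}{19691}$ ($N = \frac{1}{-19392 - 299} = \frac{1}{-19691} = - \frac{1}{19691} \approx -5.0785 \cdot 10^{-5}$)
$Q = -21308$ ($Q = -206811 - -185503 = -206811 + 185503 = -21308$)
$\frac{-59398 + Q}{N + p{\left(331,110 \right)}} = \frac{-59398 - 21308}{- \frac{1}{19691} - 864} = - \frac{80706}{- \frac{17013025}{19691}} = \left(-80706\right) \left(- \frac{19691}{17013025}\right) = \frac{1589181846}{17013025}$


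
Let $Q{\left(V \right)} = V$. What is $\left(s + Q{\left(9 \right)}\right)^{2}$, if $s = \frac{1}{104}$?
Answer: $\frac{877969}{10816} \approx 81.173$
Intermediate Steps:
$s = \frac{1}{104} \approx 0.0096154$
$\left(s + Q{\left(9 \right)}\right)^{2} = \left(\frac{1}{104} + 9\right)^{2} = \left(\frac{937}{104}\right)^{2} = \frac{877969}{10816}$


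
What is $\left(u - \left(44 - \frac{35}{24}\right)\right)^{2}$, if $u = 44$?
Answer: $\frac{1225}{576} \approx 2.1267$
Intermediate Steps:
$\left(u - \left(44 - \frac{35}{24}\right)\right)^{2} = \left(44 - \left(44 - \frac{35}{24}\right)\right)^{2} = \left(44 + \left(-44 + 35 \cdot \frac{1}{24}\right)\right)^{2} = \left(44 + \left(-44 + \frac{35}{24}\right)\right)^{2} = \left(44 - \frac{1021}{24}\right)^{2} = \left(\frac{35}{24}\right)^{2} = \frac{1225}{576}$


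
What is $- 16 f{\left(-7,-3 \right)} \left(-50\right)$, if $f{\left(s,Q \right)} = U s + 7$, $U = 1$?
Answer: $0$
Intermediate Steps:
$f{\left(s,Q \right)} = 7 + s$ ($f{\left(s,Q \right)} = 1 s + 7 = s + 7 = 7 + s$)
$- 16 f{\left(-7,-3 \right)} \left(-50\right) = - 16 \left(7 - 7\right) \left(-50\right) = \left(-16\right) 0 \left(-50\right) = 0 \left(-50\right) = 0$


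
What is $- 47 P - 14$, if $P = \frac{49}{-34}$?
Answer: $\frac{1827}{34} \approx 53.735$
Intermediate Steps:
$P = - \frac{49}{34}$ ($P = 49 \left(- \frac{1}{34}\right) = - \frac{49}{34} \approx -1.4412$)
$- 47 P - 14 = \left(-47\right) \left(- \frac{49}{34}\right) - 14 = \frac{2303}{34} - 14 = \frac{1827}{34}$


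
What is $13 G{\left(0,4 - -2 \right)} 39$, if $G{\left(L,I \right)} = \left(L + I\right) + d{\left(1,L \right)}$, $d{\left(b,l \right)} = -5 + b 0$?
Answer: $507$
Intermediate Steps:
$d{\left(b,l \right)} = -5$ ($d{\left(b,l \right)} = -5 + 0 = -5$)
$G{\left(L,I \right)} = -5 + I + L$ ($G{\left(L,I \right)} = \left(L + I\right) - 5 = \left(I + L\right) - 5 = -5 + I + L$)
$13 G{\left(0,4 - -2 \right)} 39 = 13 \left(-5 + \left(4 - -2\right) + 0\right) 39 = 13 \left(-5 + \left(4 + 2\right) + 0\right) 39 = 13 \left(-5 + 6 + 0\right) 39 = 13 \cdot 1 \cdot 39 = 13 \cdot 39 = 507$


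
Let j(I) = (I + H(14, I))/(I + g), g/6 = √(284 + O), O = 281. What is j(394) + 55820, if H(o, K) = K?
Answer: 941275649/16862 - 591*√565/16862 ≈ 55822.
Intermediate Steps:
g = 6*√565 (g = 6*√(284 + 281) = 6*√565 ≈ 142.62)
j(I) = 2*I/(I + 6*√565) (j(I) = (I + I)/(I + 6*√565) = (2*I)/(I + 6*√565) = 2*I/(I + 6*√565))
j(394) + 55820 = 2*394/(394 + 6*√565) + 55820 = 788/(394 + 6*√565) + 55820 = 55820 + 788/(394 + 6*√565)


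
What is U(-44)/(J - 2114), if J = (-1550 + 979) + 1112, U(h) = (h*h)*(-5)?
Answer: 80/13 ≈ 6.1538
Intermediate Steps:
U(h) = -5*h² (U(h) = h²*(-5) = -5*h²)
J = 541 (J = -571 + 1112 = 541)
U(-44)/(J - 2114) = (-5*(-44)²)/(541 - 2114) = -5*1936/(-1573) = -9680*(-1/1573) = 80/13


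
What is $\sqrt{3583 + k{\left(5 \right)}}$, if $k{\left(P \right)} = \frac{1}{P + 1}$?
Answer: $\frac{\sqrt{128994}}{6} \approx 59.86$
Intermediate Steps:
$k{\left(P \right)} = \frac{1}{1 + P}$
$\sqrt{3583 + k{\left(5 \right)}} = \sqrt{3583 + \frac{1}{1 + 5}} = \sqrt{3583 + \frac{1}{6}} = \sqrt{\frac{21499}{6}} = \frac{\sqrt{128994}}{6}$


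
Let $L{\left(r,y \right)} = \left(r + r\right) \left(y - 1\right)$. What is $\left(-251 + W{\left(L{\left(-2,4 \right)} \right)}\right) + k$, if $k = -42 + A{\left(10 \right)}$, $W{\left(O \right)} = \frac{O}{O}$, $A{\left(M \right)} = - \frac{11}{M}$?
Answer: $- \frac{2931}{10} \approx -293.1$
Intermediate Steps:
$L{\left(r,y \right)} = 2 r \left(-1 + y\right)$
$W{\left(O \right)} = 1$
$k = - \frac{431}{10}$ ($k = -42 - \frac{11}{10} = - \frac{431}{10} \approx -43.1$)
$\left(-251 + W{\left(L{\left(-2,4 \right)} \right)}\right) + k = \left(-251 + 1\right) - \frac{431}{10} = -250 - \frac{431}{10} = - \frac{2931}{10}$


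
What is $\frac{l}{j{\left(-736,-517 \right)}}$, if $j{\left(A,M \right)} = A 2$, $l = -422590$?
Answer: $\frac{211295}{736} \approx 287.09$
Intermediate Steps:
$j{\left(A,M \right)} = 2 A$
$\frac{l}{j{\left(-736,-517 \right)}} = - \frac{422590}{2 \left(-736\right)} = - \frac{422590}{-1472} = \left(-422590\right) \left(- \frac{1}{1472}\right) = \frac{211295}{736}$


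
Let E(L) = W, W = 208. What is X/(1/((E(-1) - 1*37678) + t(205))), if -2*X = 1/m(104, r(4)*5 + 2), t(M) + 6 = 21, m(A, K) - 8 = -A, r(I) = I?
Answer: -12485/64 ≈ -195.08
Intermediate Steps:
E(L) = 208
m(A, K) = 8 - A
t(M) = 15 (t(M) = -6 + 21 = 15)
X = 1/192 (X = -1/(2*(8 - 1*104)) = -1/(2*(8 - 104)) = -1/2/(-96) = -1/2*(-1/96) = 1/192 ≈ 0.0052083)
X/(1/((E(-1) - 1*37678) + t(205))) = 1/(192*(1/((208 - 1*37678) + 15))) = 1/(192*(1/((208 - 37678) + 15))) = 1/(192*(1/(-37470 + 15))) = 1/(192*(1/(-37455))) = 1/(192*(-1/37455)) = (1/192)*(-37455) = -12485/64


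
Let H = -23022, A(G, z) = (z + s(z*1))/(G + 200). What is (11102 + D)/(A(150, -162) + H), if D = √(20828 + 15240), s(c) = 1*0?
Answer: -1942850/4028931 - 350*√9017/4028931 ≈ -0.49047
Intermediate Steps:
s(c) = 0
A(G, z) = z/(200 + G) (A(G, z) = (z + 0)/(G + 200) = z/(200 + G))
D = 2*√9017 (D = √36068 = 2*√9017 ≈ 189.92)
(11102 + D)/(A(150, -162) + H) = (11102 + 2*√9017)/(-162/(200 + 150) - 23022) = (11102 + 2*√9017)/(-162/350 - 23022) = (11102 + 2*√9017)/(-162*1/350 - 23022) = (11102 + 2*√9017)/(-81/175 - 23022) = (11102 + 2*√9017)/(-4028931/175) = (11102 + 2*√9017)*(-175/4028931) = -1942850/4028931 - 350*√9017/4028931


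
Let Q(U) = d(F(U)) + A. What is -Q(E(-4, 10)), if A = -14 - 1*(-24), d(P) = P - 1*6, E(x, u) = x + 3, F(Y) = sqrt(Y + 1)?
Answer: -4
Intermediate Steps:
F(Y) = sqrt(1 + Y)
E(x, u) = 3 + x
d(P) = -6 + P (d(P) = P - 6 = -6 + P)
A = 10 (A = -14 + 24 = 10)
Q(U) = 4 + sqrt(1 + U) (Q(U) = (-6 + sqrt(1 + U)) + 10 = 4 + sqrt(1 + U))
-Q(E(-4, 10)) = -(4 + sqrt(1 + (3 - 4))) = -(4 + sqrt(1 - 1)) = -(4 + sqrt(0)) = -(4 + 0) = -1*4 = -4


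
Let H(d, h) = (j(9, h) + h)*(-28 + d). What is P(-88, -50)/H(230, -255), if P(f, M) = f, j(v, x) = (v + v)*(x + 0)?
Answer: 44/489345 ≈ 8.9916e-5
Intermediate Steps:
j(v, x) = 2*v*x (j(v, x) = (2*v)*x = 2*v*x)
H(d, h) = 19*h*(-28 + d) (H(d, h) = (2*9*h + h)*(-28 + d) = (18*h + h)*(-28 + d) = (19*h)*(-28 + d) = 19*h*(-28 + d))
P(-88, -50)/H(230, -255) = -88*(-1/(4845*(-28 + 230))) = -88/(19*(-255)*202) = -88/(-978690) = -88*(-1/978690) = 44/489345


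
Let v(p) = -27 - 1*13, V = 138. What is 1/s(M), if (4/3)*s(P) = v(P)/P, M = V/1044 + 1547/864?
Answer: -9635/150336 ≈ -0.064090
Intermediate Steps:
v(p) = -40 (v(p) = -27 - 13 = -40)
M = 48175/25056 (M = 138/1044 + 1547/864 = 138*(1/1044) + 1547*(1/864) = 23/174 + 1547/864 = 48175/25056 ≈ 1.9227)
s(P) = -30/P (s(P) = 3*(-40/P)/4 = -30/P)
1/s(M) = 1/(-30/48175/25056) = 1/(-30*25056/48175) = 1/(-150336/9635) = -9635/150336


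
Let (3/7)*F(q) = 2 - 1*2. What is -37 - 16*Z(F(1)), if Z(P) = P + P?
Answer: -37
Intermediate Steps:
F(q) = 0 (F(q) = 7*(2 - 1*2)/3 = 7*(2 - 2)/3 = (7/3)*0 = 0)
Z(P) = 2*P
-37 - 16*Z(F(1)) = -37 - 32*0 = -37 - 16*0 = -37 + 0 = -37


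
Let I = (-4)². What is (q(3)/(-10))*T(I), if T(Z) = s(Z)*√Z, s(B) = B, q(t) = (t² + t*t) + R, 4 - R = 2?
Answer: -128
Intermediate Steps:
R = 2 (R = 4 - 1*2 = 4 - 2 = 2)
q(t) = 2 + 2*t² (q(t) = (t² + t*t) + 2 = (t² + t²) + 2 = 2*t² + 2 = 2 + 2*t²)
I = 16
T(Z) = Z^(3/2) (T(Z) = Z*√Z = Z^(3/2))
(q(3)/(-10))*T(I) = ((2 + 2*3²)/(-10))*16^(3/2) = ((2 + 2*9)*(-⅒))*64 = ((2 + 18)*(-⅒))*64 = (20*(-⅒))*64 = -2*64 = -128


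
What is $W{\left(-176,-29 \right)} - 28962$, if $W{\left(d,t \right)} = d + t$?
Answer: $-29167$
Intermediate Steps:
$W{\left(-176,-29 \right)} - 28962 = \left(-176 - 29\right) - 28962 = -205 - 28962 = -29167$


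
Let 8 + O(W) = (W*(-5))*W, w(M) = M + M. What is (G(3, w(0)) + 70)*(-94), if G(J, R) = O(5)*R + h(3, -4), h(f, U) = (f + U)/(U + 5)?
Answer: -6486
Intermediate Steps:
w(M) = 2*M
h(f, U) = (U + f)/(5 + U)
O(W) = -8 - 5*W² (O(W) = -8 + (W*(-5))*W = -8 + (-5*W)*W = -8 - 5*W²)
G(J, R) = -1 - 133*R (G(J, R) = (-8 - 5*5²)*R + (-4 + 3)/(5 - 4) = (-8 - 5*25)*R - 1/1 = (-8 - 125)*R + 1*(-1) = -133*R - 1 = -1 - 133*R)
(G(3, w(0)) + 70)*(-94) = ((-1 - 266*0) + 70)*(-94) = ((-1 - 133*0) + 70)*(-94) = ((-1 + 0) + 70)*(-94) = (-1 + 70)*(-94) = 69*(-94) = -6486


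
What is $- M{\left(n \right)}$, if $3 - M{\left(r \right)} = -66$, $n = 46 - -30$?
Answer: $-69$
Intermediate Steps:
$n = 76$ ($n = 46 + 30 = 76$)
$M{\left(r \right)} = 69$ ($M{\left(r \right)} = 3 - -66 = 3 + 66 = 69$)
$- M{\left(n \right)} = \left(-1\right) 69 = -69$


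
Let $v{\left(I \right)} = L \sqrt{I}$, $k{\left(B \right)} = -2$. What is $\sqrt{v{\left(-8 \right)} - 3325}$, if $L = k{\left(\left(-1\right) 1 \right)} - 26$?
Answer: $\sqrt{-3325 - 56 i \sqrt{2}} \approx 0.6867 - 57.667 i$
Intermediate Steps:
$L = -28$ ($L = -2 - 26 = -28$)
$v{\left(I \right)} = - 28 \sqrt{I}$
$\sqrt{v{\left(-8 \right)} - 3325} = \sqrt{- 28 \sqrt{-8} - 3325} = \sqrt{- 28 \cdot 2 i \sqrt{2} - 3325} = \sqrt{- 56 i \sqrt{2} - 3325} = \sqrt{-3325 - 56 i \sqrt{2}}$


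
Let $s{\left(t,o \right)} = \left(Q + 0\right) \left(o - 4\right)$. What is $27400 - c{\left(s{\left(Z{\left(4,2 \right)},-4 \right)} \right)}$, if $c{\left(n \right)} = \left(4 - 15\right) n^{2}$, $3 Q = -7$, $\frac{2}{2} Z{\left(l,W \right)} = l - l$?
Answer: $\frac{281096}{9} \approx 31233.0$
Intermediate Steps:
$Z{\left(l,W \right)} = 0$ ($Z{\left(l,W \right)} = l - l = 0$)
$Q = - \frac{7}{3}$ ($Q = \frac{1}{3} \left(-7\right) = - \frac{7}{3} \approx -2.3333$)
$s{\left(t,o \right)} = \frac{28}{3} - \frac{7 o}{3}$ ($s{\left(t,o \right)} = \left(- \frac{7}{3} + 0\right) \left(o - 4\right) = - \frac{7 \left(-4 + o\right)}{3} = \frac{28}{3} - \frac{7 o}{3}$)
$c{\left(n \right)} = - 11 n^{2}$ ($c{\left(n \right)} = \left(4 - 15\right) n^{2} = - 11 n^{2}$)
$27400 - c{\left(s{\left(Z{\left(4,2 \right)},-4 \right)} \right)} = 27400 - - 11 \left(\frac{28}{3} - - \frac{28}{3}\right)^{2} = 27400 - - 11 \left(\frac{28}{3} + \frac{28}{3}\right)^{2} = 27400 - - 11 \left(\frac{56}{3}\right)^{2} = 27400 - \left(-11\right) \frac{3136}{9} = 27400 - - \frac{34496}{9} = 27400 + \frac{34496}{9} = \frac{281096}{9}$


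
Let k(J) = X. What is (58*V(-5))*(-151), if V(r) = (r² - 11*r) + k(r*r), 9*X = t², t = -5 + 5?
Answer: -700640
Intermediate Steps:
t = 0
X = 0 (X = (⅑)*0² = (⅑)*0 = 0)
k(J) = 0
V(r) = r² - 11*r (V(r) = (r² - 11*r) + 0 = r² - 11*r)
(58*V(-5))*(-151) = (58*(-5*(-11 - 5)))*(-151) = (58*(-5*(-16)))*(-151) = (58*80)*(-151) = 4640*(-151) = -700640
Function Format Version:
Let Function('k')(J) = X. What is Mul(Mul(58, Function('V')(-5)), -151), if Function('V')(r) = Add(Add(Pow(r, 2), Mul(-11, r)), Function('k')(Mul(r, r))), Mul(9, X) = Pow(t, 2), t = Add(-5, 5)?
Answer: -700640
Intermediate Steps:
t = 0
X = 0 (X = Mul(Rational(1, 9), Pow(0, 2)) = Mul(Rational(1, 9), 0) = 0)
Function('k')(J) = 0
Function('V')(r) = Add(Pow(r, 2), Mul(-11, r)) (Function('V')(r) = Add(Add(Pow(r, 2), Mul(-11, r)), 0) = Add(Pow(r, 2), Mul(-11, r)))
Mul(Mul(58, Function('V')(-5)), -151) = Mul(Mul(58, Mul(-5, Add(-11, -5))), -151) = Mul(Mul(58, Mul(-5, -16)), -151) = Mul(Mul(58, 80), -151) = Mul(4640, -151) = -700640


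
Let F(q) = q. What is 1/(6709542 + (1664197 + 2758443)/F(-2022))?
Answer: 1011/6781135642 ≈ 1.4909e-7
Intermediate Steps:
1/(6709542 + (1664197 + 2758443)/F(-2022)) = 1/(6709542 + (1664197 + 2758443)/(-2022)) = 1/(6709542 + 4422640*(-1/2022)) = 1/(6709542 - 2211320/1011) = 1/(6781135642/1011) = 1011/6781135642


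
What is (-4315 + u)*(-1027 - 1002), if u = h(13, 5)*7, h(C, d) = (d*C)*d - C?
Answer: 4323799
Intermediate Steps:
h(C, d) = -C + C*d² (h(C, d) = (C*d)*d - C = C*d² - C = -C + C*d²)
u = 2184 (u = (13*(-1 + 5²))*7 = (13*(-1 + 25))*7 = (13*24)*7 = 312*7 = 2184)
(-4315 + u)*(-1027 - 1002) = (-4315 + 2184)*(-1027 - 1002) = -2131*(-2029) = 4323799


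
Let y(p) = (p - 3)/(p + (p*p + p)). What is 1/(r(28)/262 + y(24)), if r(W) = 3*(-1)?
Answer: 27248/605 ≈ 45.038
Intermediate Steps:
r(W) = -3
y(p) = (-3 + p)/(p² + 2*p) (y(p) = (-3 + p)/(p + (p² + p)) = (-3 + p)/(p + (p + p²)) = (-3 + p)/(p² + 2*p))
1/(r(28)/262 + y(24)) = 1/(-3/262 + (-3 + 24)/(24*(2 + 24))) = 1/(-3*1/262 + (1/24)*21/26) = 1/(-3/262 + (1/24)*(1/26)*21) = 1/(-3/262 + 7/208) = 1/(605/27248) = 27248/605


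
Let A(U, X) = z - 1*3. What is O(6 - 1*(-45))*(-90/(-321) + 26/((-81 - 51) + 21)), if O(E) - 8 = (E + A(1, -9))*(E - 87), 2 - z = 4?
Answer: -903104/11877 ≈ -76.038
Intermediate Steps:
z = -2 (z = 2 - 1*4 = 2 - 4 = -2)
A(U, X) = -5 (A(U, X) = -2 - 1*3 = -2 - 3 = -5)
O(E) = 8 + (-87 + E)*(-5 + E) (O(E) = 8 + (E - 5)*(E - 87) = 8 + (-5 + E)*(-87 + E) = 8 + (-87 + E)*(-5 + E))
O(6 - 1*(-45))*(-90/(-321) + 26/((-81 - 51) + 21)) = (443 + (6 - 1*(-45))**2 - 92*(6 - 1*(-45)))*(-90/(-321) + 26/((-81 - 51) + 21)) = (443 + (6 + 45)**2 - 92*(6 + 45))*(-90*(-1/321) + 26/(-132 + 21)) = (443 + 51**2 - 92*51)*(30/107 + 26/(-111)) = (443 + 2601 - 4692)*(30/107 + 26*(-1/111)) = -1648*(30/107 - 26/111) = -1648*548/11877 = -903104/11877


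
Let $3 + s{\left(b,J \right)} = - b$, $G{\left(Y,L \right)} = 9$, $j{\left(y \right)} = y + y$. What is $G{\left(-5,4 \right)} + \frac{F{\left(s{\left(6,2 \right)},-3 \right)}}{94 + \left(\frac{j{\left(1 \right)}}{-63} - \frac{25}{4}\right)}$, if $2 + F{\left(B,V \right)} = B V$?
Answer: $\frac{41049}{4421} \approx 9.285$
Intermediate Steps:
$j{\left(y \right)} = 2 y$
$s{\left(b,J \right)} = -3 - b$
$F{\left(B,V \right)} = -2 + B V$
$G{\left(-5,4 \right)} + \frac{F{\left(s{\left(6,2 \right)},-3 \right)}}{94 + \left(\frac{j{\left(1 \right)}}{-63} - \frac{25}{4}\right)} = 9 + \frac{-2 + \left(-3 - 6\right) \left(-3\right)}{94 - \left(\frac{25}{4} - \frac{2 \cdot 1}{-63}\right)} = 9 + \frac{-2 + \left(-3 - 6\right) \left(-3\right)}{94 + \left(2 \left(- \frac{1}{63}\right) - \frac{25}{4}\right)} = 9 + \frac{-2 - -27}{94 - \frac{1583}{252}} = 9 + \frac{-2 + 27}{94 - \frac{1583}{252}} = 9 + \frac{25}{\frac{22105}{252}} = 9 + 25 \cdot \frac{252}{22105} = 9 + \frac{1260}{4421} = \frac{41049}{4421}$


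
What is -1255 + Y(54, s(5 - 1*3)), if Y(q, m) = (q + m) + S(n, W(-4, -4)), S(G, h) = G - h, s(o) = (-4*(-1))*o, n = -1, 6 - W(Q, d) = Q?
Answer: -1204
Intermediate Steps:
W(Q, d) = 6 - Q
s(o) = 4*o
Y(q, m) = -11 + m + q (Y(q, m) = (q + m) + (-1 - (6 - 1*(-4))) = (m + q) + (-1 - (6 + 4)) = (m + q) + (-1 - 1*10) = (m + q) + (-1 - 10) = (m + q) - 11 = -11 + m + q)
-1255 + Y(54, s(5 - 1*3)) = -1255 + (-11 + 4*(5 - 1*3) + 54) = -1255 + (-11 + 4*(5 - 3) + 54) = -1255 + (-11 + 4*2 + 54) = -1255 + (-11 + 8 + 54) = -1255 + 51 = -1204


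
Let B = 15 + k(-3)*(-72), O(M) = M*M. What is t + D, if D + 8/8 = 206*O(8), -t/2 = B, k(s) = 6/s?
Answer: 12865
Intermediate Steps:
O(M) = M**2
B = 159 (B = 15 + (6/(-3))*(-72) = 15 + (6*(-1/3))*(-72) = 15 - 2*(-72) = 15 + 144 = 159)
t = -318 (t = -2*159 = -318)
D = 13183 (D = -1 + 206*8**2 = -1 + 206*64 = -1 + 13184 = 13183)
t + D = -318 + 13183 = 12865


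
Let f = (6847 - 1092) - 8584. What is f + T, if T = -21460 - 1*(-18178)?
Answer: -6111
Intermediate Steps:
f = -2829 (f = 5755 - 8584 = -2829)
T = -3282 (T = -21460 + 18178 = -3282)
f + T = -2829 - 3282 = -6111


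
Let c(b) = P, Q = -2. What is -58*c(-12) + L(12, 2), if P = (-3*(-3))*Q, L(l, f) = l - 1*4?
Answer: 1052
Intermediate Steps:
L(l, f) = -4 + l (L(l, f) = l - 4 = -4 + l)
P = -18 (P = -3*(-3)*(-2) = 9*(-2) = -18)
c(b) = -18
-58*c(-12) + L(12, 2) = -58*(-18) + (-4 + 12) = 1044 + 8 = 1052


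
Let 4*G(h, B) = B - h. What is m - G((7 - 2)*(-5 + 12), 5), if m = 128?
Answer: 271/2 ≈ 135.50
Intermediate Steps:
G(h, B) = -h/4 + B/4 (G(h, B) = (B - h)/4 = -h/4 + B/4)
m - G((7 - 2)*(-5 + 12), 5) = 128 - (-(7 - 2)*(-5 + 12)/4 + (¼)*5) = 128 - (-5*7/4 + 5/4) = 128 - (-¼*35 + 5/4) = 128 - (-35/4 + 5/4) = 128 - 1*(-15/2) = 128 + 15/2 = 271/2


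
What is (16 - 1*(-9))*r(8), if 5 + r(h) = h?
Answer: 75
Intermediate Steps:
r(h) = -5 + h
(16 - 1*(-9))*r(8) = (16 - 1*(-9))*(-5 + 8) = (16 + 9)*3 = 25*3 = 75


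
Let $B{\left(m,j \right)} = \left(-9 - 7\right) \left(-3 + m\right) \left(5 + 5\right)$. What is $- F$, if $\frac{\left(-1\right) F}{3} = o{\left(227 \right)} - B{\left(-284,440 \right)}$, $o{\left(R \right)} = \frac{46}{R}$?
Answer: $- \frac{31271382}{227} \approx -1.3776 \cdot 10^{5}$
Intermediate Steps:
$B{\left(m,j \right)} = 480 - 160 m$ ($B{\left(m,j \right)} = - 16 \left(-3 + m\right) 10 = - 16 \left(-30 + 10 m\right) = 480 - 160 m$)
$F = \frac{31271382}{227}$ ($F = - 3 \left(\frac{46}{227} - \left(480 - -45440\right)\right) = - 3 \left(46 \cdot \frac{1}{227} - \left(480 + 45440\right)\right) = - 3 \left(\frac{46}{227} - 45920\right) = \left(-3\right) \left(- \frac{10423794}{227}\right) = \frac{31271382}{227} \approx 1.3776 \cdot 10^{5}$)
$- F = \left(-1\right) \frac{31271382}{227} = - \frac{31271382}{227}$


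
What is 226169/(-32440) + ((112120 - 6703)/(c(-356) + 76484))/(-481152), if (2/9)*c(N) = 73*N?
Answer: -183464119075099/26314749789440 ≈ -6.9719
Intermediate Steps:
c(N) = 657*N/2 (c(N) = 9*(73*N)/2 = 657*N/2)
226169/(-32440) + ((112120 - 6703)/(c(-356) + 76484))/(-481152) = 226169/(-32440) + ((112120 - 6703)/((657/2)*(-356) + 76484))/(-481152) = 226169*(-1/32440) + (105417/(-116946 + 76484))*(-1/481152) = -226169/32440 + (105417/(-40462))*(-1/481152) = -226169/32440 + (105417*(-1/40462))*(-1/481152) = -226169/32440 - 105417/40462*(-1/481152) = -226169/32440 + 35139/6489457408 = -183464119075099/26314749789440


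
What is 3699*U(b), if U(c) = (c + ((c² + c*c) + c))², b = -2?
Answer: 59184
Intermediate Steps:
U(c) = (2*c + 2*c²)² (U(c) = (c + ((c² + c²) + c))² = (c + (2*c² + c))² = (c + (c + 2*c²))² = (2*c + 2*c²)²)
3699*U(b) = 3699*(4*(-2)²*(1 - 2)²) = 3699*(4*4*(-1)²) = 3699*(4*4*1) = 3699*16 = 59184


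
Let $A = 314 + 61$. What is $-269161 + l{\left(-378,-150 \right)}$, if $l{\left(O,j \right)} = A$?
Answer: $-268786$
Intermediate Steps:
$A = 375$
$l{\left(O,j \right)} = 375$
$-269161 + l{\left(-378,-150 \right)} = -269161 + 375 = -268786$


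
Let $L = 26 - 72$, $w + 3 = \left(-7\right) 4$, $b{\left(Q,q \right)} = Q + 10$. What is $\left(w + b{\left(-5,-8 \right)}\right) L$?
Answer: $1196$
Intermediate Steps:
$b{\left(Q,q \right)} = 10 + Q$
$w = -31$ ($w = -3 - 28 = -31$)
$L = -46$ ($L = 26 - 72 = -46$)
$\left(w + b{\left(-5,-8 \right)}\right) L = \left(-31 + \left(10 - 5\right)\right) \left(-46\right) = \left(-31 + 5\right) \left(-46\right) = \left(-26\right) \left(-46\right) = 1196$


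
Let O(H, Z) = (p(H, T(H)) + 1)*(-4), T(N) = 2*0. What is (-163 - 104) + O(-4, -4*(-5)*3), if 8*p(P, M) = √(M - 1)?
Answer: -271 - I/2 ≈ -271.0 - 0.5*I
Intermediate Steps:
T(N) = 0
p(P, M) = √(-1 + M)/8 (p(P, M) = √(M - 1)/8 = √(-1 + M)/8)
O(H, Z) = -4 - I/2 (O(H, Z) = (√(-1 + 0)/8 + 1)*(-4) = (√(-1)/8 + 1)*(-4) = (I/8 + 1)*(-4) = (1 + I/8)*(-4) = -4 - I/2)
(-163 - 104) + O(-4, -4*(-5)*3) = (-163 - 104) + (-4 - I/2) = -267 + (-4 - I/2) = -271 - I/2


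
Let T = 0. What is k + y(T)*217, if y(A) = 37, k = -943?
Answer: 7086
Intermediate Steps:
k + y(T)*217 = -943 + 37*217 = -943 + 8029 = 7086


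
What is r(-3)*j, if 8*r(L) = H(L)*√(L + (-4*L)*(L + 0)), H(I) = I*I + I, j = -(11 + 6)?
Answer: -51*I*√39/4 ≈ -79.624*I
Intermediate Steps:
j = -17 (j = -1*17 = -17)
H(I) = I + I² (H(I) = I² + I = I + I²)
r(L) = L*√(L - 4*L²)*(1 + L)/8 (r(L) = ((L*(1 + L))*√(L + (-4*L)*(L + 0)))/8 = ((L*(1 + L))*√(L + (-4*L)*L))/8 = ((L*(1 + L))*√(L - 4*L²))/8 = (L*√(L - 4*L²)*(1 + L))/8 = L*√(L - 4*L²)*(1 + L)/8)
r(-3)*j = ((⅛)*(-3)*√(-3*(1 - 4*(-3)))*(1 - 3))*(-17) = ((⅛)*(-3)*√(-3*(1 + 12))*(-2))*(-17) = ((⅛)*(-3)*√(-3*13)*(-2))*(-17) = ((⅛)*(-3)*√(-39)*(-2))*(-17) = ((⅛)*(-3)*(I*√39)*(-2))*(-17) = (3*I*√39/4)*(-17) = -51*I*√39/4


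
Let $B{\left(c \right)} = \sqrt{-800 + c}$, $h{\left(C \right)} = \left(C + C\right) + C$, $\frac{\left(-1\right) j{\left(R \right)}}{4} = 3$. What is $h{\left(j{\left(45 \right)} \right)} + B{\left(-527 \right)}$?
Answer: $-36 + i \sqrt{1327} \approx -36.0 + 36.428 i$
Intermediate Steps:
$j{\left(R \right)} = -12$ ($j{\left(R \right)} = \left(-4\right) 3 = -12$)
$h{\left(C \right)} = 3 C$ ($h{\left(C \right)} = 2 C + C = 3 C$)
$h{\left(j{\left(45 \right)} \right)} + B{\left(-527 \right)} = 3 \left(-12\right) + \sqrt{-800 - 527} = -36 + \sqrt{-1327} = -36 + i \sqrt{1327}$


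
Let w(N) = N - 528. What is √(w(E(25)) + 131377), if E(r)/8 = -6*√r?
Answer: √130609 ≈ 361.40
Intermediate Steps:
E(r) = -48*√r (E(r) = 8*(-6*√r) = -48*√r)
w(N) = -528 + N
√(w(E(25)) + 131377) = √((-528 - 48*√25) + 131377) = √((-528 - 48*5) + 131377) = √((-528 - 240) + 131377) = √(-768 + 131377) = √130609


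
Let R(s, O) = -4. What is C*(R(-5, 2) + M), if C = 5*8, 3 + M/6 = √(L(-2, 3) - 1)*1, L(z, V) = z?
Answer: -880 + 240*I*√3 ≈ -880.0 + 415.69*I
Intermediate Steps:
M = -18 + 6*I*√3 (M = -18 + 6*(√(-2 - 1)*1) = -18 + 6*(√(-3)*1) = -18 + 6*((I*√3)*1) = -18 + 6*(I*√3) = -18 + 6*I*√3 ≈ -18.0 + 10.392*I)
C = 40
C*(R(-5, 2) + M) = 40*(-4 + (-18 + 6*I*√3)) = 40*(-22 + 6*I*√3) = -880 + 240*I*√3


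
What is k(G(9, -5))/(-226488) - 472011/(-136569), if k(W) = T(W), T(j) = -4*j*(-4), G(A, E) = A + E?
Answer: 4454003623/1288801653 ≈ 3.4559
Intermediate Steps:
T(j) = 16*j
k(W) = 16*W
k(G(9, -5))/(-226488) - 472011/(-136569) = (16*(9 - 5))/(-226488) - 472011/(-136569) = (16*4)*(-1/226488) - 472011*(-1/136569) = 64*(-1/226488) + 157337/45523 = -8/28311 + 157337/45523 = 4454003623/1288801653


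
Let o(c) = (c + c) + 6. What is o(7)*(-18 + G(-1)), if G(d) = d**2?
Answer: -340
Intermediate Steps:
o(c) = 6 + 2*c (o(c) = 2*c + 6 = 6 + 2*c)
o(7)*(-18 + G(-1)) = (6 + 2*7)*(-18 + (-1)**2) = (6 + 14)*(-18 + 1) = 20*(-17) = -340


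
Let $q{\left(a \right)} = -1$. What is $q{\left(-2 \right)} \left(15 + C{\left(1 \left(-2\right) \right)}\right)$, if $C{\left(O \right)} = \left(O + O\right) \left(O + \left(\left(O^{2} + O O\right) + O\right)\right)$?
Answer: $1$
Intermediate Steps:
$C{\left(O \right)} = 2 O \left(2 O + 2 O^{2}\right)$ ($C{\left(O \right)} = 2 O \left(O + \left(\left(O^{2} + O^{2}\right) + O\right)\right) = 2 O \left(O + \left(2 O^{2} + O\right)\right) = 2 O \left(O + \left(O + 2 O^{2}\right)\right) = 2 O \left(2 O + 2 O^{2}\right)$)
$q{\left(-2 \right)} \left(15 + C{\left(1 \left(-2\right) \right)}\right) = - (15 + 4 \left(1 \left(-2\right)\right)^{2} \left(1 + 1 \left(-2\right)\right)) = - (15 + 4 \left(-2\right)^{2} \left(1 - 2\right)) = - (15 + 4 \cdot 4 \left(-1\right)) = - (15 - 16) = \left(-1\right) \left(-1\right) = 1$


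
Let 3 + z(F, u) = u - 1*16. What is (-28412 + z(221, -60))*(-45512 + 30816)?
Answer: 418703736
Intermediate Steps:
z(F, u) = -19 + u (z(F, u) = -3 + (u - 1*16) = -3 + (u - 16) = -3 + (-16 + u) = -19 + u)
(-28412 + z(221, -60))*(-45512 + 30816) = (-28412 + (-19 - 60))*(-45512 + 30816) = (-28412 - 79)*(-14696) = -28491*(-14696) = 418703736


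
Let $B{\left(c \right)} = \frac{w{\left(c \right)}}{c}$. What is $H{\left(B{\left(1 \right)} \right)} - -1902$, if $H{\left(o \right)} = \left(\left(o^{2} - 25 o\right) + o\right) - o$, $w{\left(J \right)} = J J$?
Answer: $1878$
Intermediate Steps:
$w{\left(J \right)} = J^{2}$
$B{\left(c \right)} = c$ ($B{\left(c \right)} = \frac{c^{2}}{c} = c$)
$H{\left(o \right)} = o^{2} - 25 o$ ($H{\left(o \right)} = \left(o^{2} - 24 o\right) - o = o^{2} - 25 o$)
$H{\left(B{\left(1 \right)} \right)} - -1902 = 1 \left(-25 + 1\right) - -1902 = 1 \left(-24\right) + 1902 = -24 + 1902 = 1878$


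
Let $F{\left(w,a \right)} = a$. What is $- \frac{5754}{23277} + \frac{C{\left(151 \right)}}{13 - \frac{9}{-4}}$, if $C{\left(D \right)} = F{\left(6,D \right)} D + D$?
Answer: $\frac{712221274}{473299} \approx 1504.8$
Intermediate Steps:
$C{\left(D \right)} = D + D^{2}$ ($C{\left(D \right)} = D D + D = D^{2} + D = D + D^{2}$)
$- \frac{5754}{23277} + \frac{C{\left(151 \right)}}{13 - \frac{9}{-4}} = - \frac{5754}{23277} + \frac{151 \left(1 + 151\right)}{13 - \frac{9}{-4}} = \left(-5754\right) \frac{1}{23277} + \frac{151 \cdot 152}{13 - - \frac{9}{4}} = - \frac{1918}{7759} + \frac{22952}{13 + \frac{9}{4}} = - \frac{1918}{7759} + \frac{22952}{\frac{61}{4}} = - \frac{1918}{7759} + 22952 \cdot \frac{4}{61} = - \frac{1918}{7759} + \frac{91808}{61} = \frac{712221274}{473299}$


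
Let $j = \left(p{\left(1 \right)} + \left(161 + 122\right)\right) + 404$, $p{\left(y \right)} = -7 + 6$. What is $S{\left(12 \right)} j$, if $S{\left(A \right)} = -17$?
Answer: $-11662$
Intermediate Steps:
$p{\left(y \right)} = -1$
$j = 686$ ($j = \left(-1 + \left(161 + 122\right)\right) + 404 = \left(-1 + 283\right) + 404 = 282 + 404 = 686$)
$S{\left(12 \right)} j = \left(-17\right) 686 = -11662$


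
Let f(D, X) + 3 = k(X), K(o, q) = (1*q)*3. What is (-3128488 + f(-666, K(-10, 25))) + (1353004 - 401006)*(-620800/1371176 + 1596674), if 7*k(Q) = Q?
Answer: 1823696348241659594/1199779 ≈ 1.5200e+12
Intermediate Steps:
k(Q) = Q/7
K(o, q) = 3*q (K(o, q) = q*3 = 3*q)
f(D, X) = -3 + X/7
(-3128488 + f(-666, K(-10, 25))) + (1353004 - 401006)*(-620800/1371176 + 1596674) = (-3128488 + (-3 + (3*25)/7)) + (1353004 - 401006)*(-620800/1371176 + 1596674) = (-3128488 + (-3 + (1/7)*75)) + 951998*(-620800*1/1371176 + 1596674) = (-3128488 + (-3 + 75/7)) + 951998*(-77600/171397 + 1596674) = (-3128488 + 54/7) + 951998*(273665055978/171397) = -21899362/7 + 260528585960944044/171397 = 1823696348241659594/1199779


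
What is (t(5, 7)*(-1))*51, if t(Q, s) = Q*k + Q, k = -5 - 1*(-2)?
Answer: 510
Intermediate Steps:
k = -3 (k = -5 + 2 = -3)
t(Q, s) = -2*Q (t(Q, s) = Q*(-3) + Q = -3*Q + Q = -2*Q)
(t(5, 7)*(-1))*51 = (-2*5*(-1))*51 = -10*(-1)*51 = 10*51 = 510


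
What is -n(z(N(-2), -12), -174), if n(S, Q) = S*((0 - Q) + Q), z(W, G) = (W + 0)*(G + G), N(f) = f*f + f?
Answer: 0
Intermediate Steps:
N(f) = f + f² (N(f) = f² + f = f + f²)
z(W, G) = 2*G*W (z(W, G) = W*(2*G) = 2*G*W)
n(S, Q) = 0 (n(S, Q) = S*(-Q + Q) = S*0 = 0)
-n(z(N(-2), -12), -174) = -1*0 = 0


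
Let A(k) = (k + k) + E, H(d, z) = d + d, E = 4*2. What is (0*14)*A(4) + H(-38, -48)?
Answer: -76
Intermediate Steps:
E = 8
H(d, z) = 2*d
A(k) = 8 + 2*k (A(k) = (k + k) + 8 = 2*k + 8 = 8 + 2*k)
(0*14)*A(4) + H(-38, -48) = (0*14)*(8 + 2*4) + 2*(-38) = 0*(8 + 8) - 76 = 0*16 - 76 = 0 - 76 = -76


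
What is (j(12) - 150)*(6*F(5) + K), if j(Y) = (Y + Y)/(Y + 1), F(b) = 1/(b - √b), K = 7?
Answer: -16371/13 - 2889*√5/65 ≈ -1358.7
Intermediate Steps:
j(Y) = 2*Y/(1 + Y) (j(Y) = (2*Y)/(1 + Y) = 2*Y/(1 + Y))
(j(12) - 150)*(6*F(5) + K) = (2*12/(1 + 12) - 150)*(6/(5 - √5) + 7) = (2*12/13 - 150)*(7 + 6/(5 - √5)) = (2*12*(1/13) - 150)*(7 + 6/(5 - √5)) = (24/13 - 150)*(7 + 6/(5 - √5)) = -1926*(7 + 6/(5 - √5))/13 = -13482/13 - 11556/(13*(5 - √5))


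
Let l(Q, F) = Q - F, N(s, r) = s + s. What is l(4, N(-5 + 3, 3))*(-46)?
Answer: -368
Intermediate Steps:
N(s, r) = 2*s
l(4, N(-5 + 3, 3))*(-46) = (4 - 2*(-5 + 3))*(-46) = (4 - 2*(-2))*(-46) = (4 - 1*(-4))*(-46) = (4 + 4)*(-46) = 8*(-46) = -368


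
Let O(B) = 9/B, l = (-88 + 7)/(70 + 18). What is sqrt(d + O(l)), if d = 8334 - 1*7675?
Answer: sqrt(5843)/3 ≈ 25.480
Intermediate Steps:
l = -81/88 ≈ -0.92045
d = 659 (d = 8334 - 7675 = 659)
sqrt(d + O(l)) = sqrt(659 + 9/(-81/88)) = sqrt(659 + 9*(-88/81)) = sqrt(659 - 88/9) = sqrt(5843/9) = sqrt(5843)/3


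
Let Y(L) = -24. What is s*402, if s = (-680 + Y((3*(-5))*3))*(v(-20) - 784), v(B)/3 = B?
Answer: 238858752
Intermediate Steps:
v(B) = 3*B
s = 594176 (s = (-680 - 24)*(3*(-20) - 784) = -704*(-60 - 784) = -704*(-844) = 594176)
s*402 = 594176*402 = 238858752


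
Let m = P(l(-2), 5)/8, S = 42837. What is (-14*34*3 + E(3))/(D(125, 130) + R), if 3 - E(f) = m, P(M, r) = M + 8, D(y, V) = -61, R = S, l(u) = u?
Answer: -5703/171104 ≈ -0.033331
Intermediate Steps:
R = 42837
P(M, r) = 8 + M
m = 3/4 (m = (8 - 2)/8 = 6*(1/8) = 3/4 ≈ 0.75000)
E(f) = 9/4 (E(f) = 3 - 1*3/4 = 3 - 3/4 = 9/4)
(-14*34*3 + E(3))/(D(125, 130) + R) = (-14*34*3 + 9/4)/(-61 + 42837) = (-476*3 + 9/4)/42776 = (-1428 + 9/4)*(1/42776) = -5703/4*1/42776 = -5703/171104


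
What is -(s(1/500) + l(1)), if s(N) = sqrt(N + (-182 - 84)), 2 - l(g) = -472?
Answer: -474 - I*sqrt(664995)/50 ≈ -474.0 - 16.309*I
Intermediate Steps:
l(g) = 474 (l(g) = 2 - 1*(-472) = 2 + 472 = 474)
s(N) = sqrt(-266 + N) (s(N) = sqrt(N - 266) = sqrt(-266 + N))
-(s(1/500) + l(1)) = -(sqrt(-266 + 1/500) + 474) = -(sqrt(-132999/500) + 474) = -(I*sqrt(664995)/50 + 474) = -(474 + I*sqrt(664995)/50) = -474 - I*sqrt(664995)/50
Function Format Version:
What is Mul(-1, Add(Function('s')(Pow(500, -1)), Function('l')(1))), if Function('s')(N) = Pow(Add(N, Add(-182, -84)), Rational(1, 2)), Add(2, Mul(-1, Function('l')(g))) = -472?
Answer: Add(-474, Mul(Rational(-1, 50), I, Pow(664995, Rational(1, 2)))) ≈ Add(-474.00, Mul(-16.309, I))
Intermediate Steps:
Function('l')(g) = 474 (Function('l')(g) = Add(2, Mul(-1, -472)) = Add(2, 472) = 474)
Function('s')(N) = Pow(Add(-266, N), Rational(1, 2)) (Function('s')(N) = Pow(Add(N, -266), Rational(1, 2)) = Pow(Add(-266, N), Rational(1, 2)))
Mul(-1, Add(Function('s')(Pow(500, -1)), Function('l')(1))) = Mul(-1, Add(Pow(Add(-266, Pow(500, -1)), Rational(1, 2)), 474)) = Mul(-1, Add(Pow(Add(-266, Rational(1, 500)), Rational(1, 2)), 474)) = Mul(-1, Add(Pow(Rational(-132999, 500), Rational(1, 2)), 474)) = Mul(-1, Add(Mul(Rational(1, 50), I, Pow(664995, Rational(1, 2))), 474)) = Mul(-1, Add(474, Mul(Rational(1, 50), I, Pow(664995, Rational(1, 2))))) = Add(-474, Mul(Rational(-1, 50), I, Pow(664995, Rational(1, 2))))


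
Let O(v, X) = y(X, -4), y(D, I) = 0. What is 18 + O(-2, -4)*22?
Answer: 18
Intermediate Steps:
O(v, X) = 0
18 + O(-2, -4)*22 = 18 + 0*22 = 18 + 0 = 18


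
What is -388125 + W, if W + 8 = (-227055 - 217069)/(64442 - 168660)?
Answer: -20225000435/52109 ≈ -3.8813e+5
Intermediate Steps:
W = -194810/52109 (W = -8 + (-227055 - 217069)/(64442 - 168660) = -8 - 444124/(-104218) = -8 - 444124*(-1/104218) = -8 + 222062/52109 = -194810/52109 ≈ -3.7385)
-388125 + W = -388125 - 194810/52109 = -20225000435/52109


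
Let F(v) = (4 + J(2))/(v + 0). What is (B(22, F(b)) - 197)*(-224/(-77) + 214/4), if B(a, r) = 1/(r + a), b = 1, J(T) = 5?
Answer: -3788773/341 ≈ -11111.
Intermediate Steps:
F(v) = 9/v (F(v) = (4 + 5)/(v + 0) = 9/v)
B(a, r) = 1/(a + r)
(B(22, F(b)) - 197)*(-224/(-77) + 214/4) = (1/(22 + 9/1) - 197)*(-224/(-77) + 214/4) = (1/(22 + 9*1) - 197)*(-224*(-1/77) + 214*(¼)) = (1/(22 + 9) - 197)*(32/11 + 107/2) = (1/31 - 197)*(1241/22) = -6106/31*1241/22 = -3788773/341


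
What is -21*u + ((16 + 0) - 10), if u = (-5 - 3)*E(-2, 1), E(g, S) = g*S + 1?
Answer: -162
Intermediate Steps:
E(g, S) = 1 + S*g (E(g, S) = S*g + 1 = 1 + S*g)
u = 8 (u = (-5 - 3)*(1 + 1*(-2)) = -8*(1 - 2) = -8*(-1) = 8)
-21*u + ((16 + 0) - 10) = -21*8 + ((16 + 0) - 10) = -168 + (16 - 10) = -168 + 6 = -162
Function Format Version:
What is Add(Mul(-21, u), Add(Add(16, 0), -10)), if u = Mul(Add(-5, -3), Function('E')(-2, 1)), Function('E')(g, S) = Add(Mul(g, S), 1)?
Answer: -162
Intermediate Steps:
Function('E')(g, S) = Add(1, Mul(S, g)) (Function('E')(g, S) = Add(Mul(S, g), 1) = Add(1, Mul(S, g)))
u = 8 (u = Mul(Add(-5, -3), Add(1, Mul(1, -2))) = Mul(-8, Add(1, -2)) = Mul(-8, -1) = 8)
Add(Mul(-21, u), Add(Add(16, 0), -10)) = Add(Mul(-21, 8), Add(Add(16, 0), -10)) = Add(-168, Add(16, -10)) = Add(-168, 6) = -162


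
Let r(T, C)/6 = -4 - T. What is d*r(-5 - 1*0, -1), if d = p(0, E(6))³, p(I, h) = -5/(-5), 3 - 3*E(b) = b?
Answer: 6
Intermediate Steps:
E(b) = 1 - b/3
p(I, h) = 1 (p(I, h) = -5*(-⅕) = 1)
r(T, C) = -24 - 6*T (r(T, C) = 6*(-4 - T) = -24 - 6*T)
d = 1 (d = 1³ = 1)
d*r(-5 - 1*0, -1) = 1*(-24 - 6*(-5 - 1*0)) = 1*(-24 - 6*(-5 + 0)) = 1*(-24 - 6*(-5)) = 1*(-24 + 30) = 1*6 = 6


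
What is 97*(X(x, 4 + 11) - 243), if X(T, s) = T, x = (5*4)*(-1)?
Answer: -25511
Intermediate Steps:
x = -20 (x = 20*(-1) = -20)
97*(X(x, 4 + 11) - 243) = 97*(-20 - 243) = 97*(-263) = -25511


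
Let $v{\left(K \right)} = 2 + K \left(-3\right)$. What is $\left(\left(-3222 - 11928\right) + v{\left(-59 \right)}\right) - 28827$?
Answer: $-43798$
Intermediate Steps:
$v{\left(K \right)} = 2 - 3 K$
$\left(\left(-3222 - 11928\right) + v{\left(-59 \right)}\right) - 28827 = \left(\left(-3222 - 11928\right) + \left(2 - -177\right)\right) - 28827 = \left(-15150 + \left(2 + 177\right)\right) - 28827 = \left(-15150 + 179\right) - 28827 = -14971 - 28827 = -43798$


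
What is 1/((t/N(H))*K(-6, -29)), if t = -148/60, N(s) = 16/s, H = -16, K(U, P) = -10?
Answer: -3/74 ≈ -0.040541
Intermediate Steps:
t = -37/15 (t = -148*1/60 = -37/15 ≈ -2.4667)
1/((t/N(H))*K(-6, -29)) = 1/(-37/(15*(16/(-16)))*(-10)) = 1/(-37/(15*(16*(-1/16)))*(-10)) = 1/(-37/15/(-1)*(-10)) = 1/(-37/15*(-1)*(-10)) = 1/((37/15)*(-10)) = 1/(-74/3) = -3/74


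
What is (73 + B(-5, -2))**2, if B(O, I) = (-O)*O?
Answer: 2304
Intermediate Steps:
B(O, I) = -O**2
(73 + B(-5, -2))**2 = (73 - 1*(-5)**2)**2 = (73 - 1*25)**2 = (73 - 25)**2 = 48**2 = 2304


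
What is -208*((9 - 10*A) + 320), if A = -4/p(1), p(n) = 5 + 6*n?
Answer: -761072/11 ≈ -69188.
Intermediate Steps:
A = -4/11 (A = -4/(5 + 6*1) = -4/(5 + 6) = -4/11 ≈ -0.36364)
-208*((9 - 10*A) + 320) = -208*((9 - 10*(-4/11)) + 320) = -208*((9 + 40/11) + 320) = -208*(139/11 + 320) = -208*3659/11 = -761072/11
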